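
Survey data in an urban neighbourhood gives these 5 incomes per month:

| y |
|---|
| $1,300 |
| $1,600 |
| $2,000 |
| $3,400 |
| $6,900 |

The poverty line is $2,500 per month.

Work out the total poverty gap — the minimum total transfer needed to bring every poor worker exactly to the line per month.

Below the line: $1,300, $1,600, $2,000 (q = 3 of N = 5).
Individual gaps: 2500−1300 = 1200; 2500−1600 = 900; 2500−2000 = 500.
Aggregate gap = $2,600.

$2,600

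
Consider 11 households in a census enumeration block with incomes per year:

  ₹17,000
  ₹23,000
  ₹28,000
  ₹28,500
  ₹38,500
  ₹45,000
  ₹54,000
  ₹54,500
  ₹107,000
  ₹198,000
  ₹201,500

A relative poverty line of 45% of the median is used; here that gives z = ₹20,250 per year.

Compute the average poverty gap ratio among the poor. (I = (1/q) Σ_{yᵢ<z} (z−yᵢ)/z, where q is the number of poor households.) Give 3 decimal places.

0.160

Incomes under z: ₹17,000 (q = 1 of N = 11).
Relative gaps: 0.1605; sum = 0.160494.
I averages over the q = 1 poor units only: 0.160494 / 1 = 0.160.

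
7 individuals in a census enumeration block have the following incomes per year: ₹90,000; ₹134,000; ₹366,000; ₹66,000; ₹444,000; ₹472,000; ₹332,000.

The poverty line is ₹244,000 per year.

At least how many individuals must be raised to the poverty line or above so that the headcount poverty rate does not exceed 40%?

1

Currently q = 3 of N = 7 are below the line (H = 0.429).
A headcount ratio of at most 40% allows at most ⌊0.40 × 7⌋ = 2 poor individuals.
So at least 3 − 2 = 1 must be lifted.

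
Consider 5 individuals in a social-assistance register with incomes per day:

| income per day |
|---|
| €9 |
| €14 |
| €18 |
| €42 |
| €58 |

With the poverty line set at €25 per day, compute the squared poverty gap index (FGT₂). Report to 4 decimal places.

Below z: €9, €14, €18 (q = 3 of N = 5).
Normalized shortfalls: (25−9)/25 = 0.6400; (25−14)/25 = 0.4400; (25−18)/25 = 0.2800.
Squared: 0.4096; 0.1936; 0.0784.
Sum = 0.681600; P₂ = 0.681600 / 5 = 0.1363.

0.1363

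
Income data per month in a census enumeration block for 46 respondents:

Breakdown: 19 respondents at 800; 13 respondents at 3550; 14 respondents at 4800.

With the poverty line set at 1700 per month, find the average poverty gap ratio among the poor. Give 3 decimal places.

0.529

Poor units: 19×800 (q = 19 of N = 46).
Relative gaps: 0.5294 (×19); sum = 10.058824.
I averages over the q = 19 poor units only: 10.058824 / 19 = 0.529.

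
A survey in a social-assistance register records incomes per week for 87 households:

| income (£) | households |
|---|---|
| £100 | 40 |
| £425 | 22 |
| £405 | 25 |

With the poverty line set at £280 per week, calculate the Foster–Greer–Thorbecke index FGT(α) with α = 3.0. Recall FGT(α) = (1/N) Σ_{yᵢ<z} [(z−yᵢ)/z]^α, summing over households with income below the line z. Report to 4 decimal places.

0.1221

Incomes under z: 40×£100 (q = 40 of N = 87).
Gap ratios (z−y)/z: (280−100)/280 = 0.6429 (×40).
Raised to α = 3.0: 0.26567 (×40).
Sum = 10.626822; FGT(3.0) = 10.626822 / 87 = 0.1221.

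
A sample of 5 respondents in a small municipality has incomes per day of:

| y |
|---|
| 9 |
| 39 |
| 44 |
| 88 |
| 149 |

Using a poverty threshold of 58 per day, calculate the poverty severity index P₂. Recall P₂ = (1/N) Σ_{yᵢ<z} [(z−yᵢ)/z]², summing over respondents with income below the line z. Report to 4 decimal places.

Below z: 9, 39, 44 (q = 3 of N = 5).
Shortfall ratios: (58−9)/58 = 0.8448; (58−39)/58 = 0.3276; (58−44)/58 = 0.2414.
Squared: 0.7137; 0.1073; 0.0583.
Sum = 0.879310; P₂ = 0.879310 / 5 = 0.1759.

0.1759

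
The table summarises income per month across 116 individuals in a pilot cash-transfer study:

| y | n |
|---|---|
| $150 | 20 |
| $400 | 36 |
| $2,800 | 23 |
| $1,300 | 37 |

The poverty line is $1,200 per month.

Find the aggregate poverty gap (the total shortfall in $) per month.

Incomes under z: 20×$150, 36×$400 (q = 56 of N = 116).
Individual gaps: 20×(1200−150) = 21000; 36×(1200−400) = 28800.
Aggregate gap = $49,800.

$49,800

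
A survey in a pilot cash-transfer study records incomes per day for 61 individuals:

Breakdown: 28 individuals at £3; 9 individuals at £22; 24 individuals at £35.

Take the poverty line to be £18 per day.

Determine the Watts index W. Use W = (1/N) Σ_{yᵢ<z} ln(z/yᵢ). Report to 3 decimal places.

0.822

Below z: 28×£3 (q = 28 of N = 61).
Log gaps: ln(18/3) = 1.7918 (×28).
W = 50.169265 / 61 = 0.822.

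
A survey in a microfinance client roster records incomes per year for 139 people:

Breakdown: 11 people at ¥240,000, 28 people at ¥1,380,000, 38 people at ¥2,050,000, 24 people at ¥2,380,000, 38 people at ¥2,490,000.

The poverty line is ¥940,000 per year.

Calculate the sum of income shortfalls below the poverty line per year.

Below the line: 11×¥240,000 (q = 11 of N = 139).
Individual gaps: 11×(940000−240000) = 7700000.
Aggregate gap = ¥7,700,000.

¥7,700,000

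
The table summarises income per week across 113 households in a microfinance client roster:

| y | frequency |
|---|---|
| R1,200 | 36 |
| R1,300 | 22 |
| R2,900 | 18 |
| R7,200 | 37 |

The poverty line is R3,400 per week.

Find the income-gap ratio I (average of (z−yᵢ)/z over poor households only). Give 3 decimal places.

Below the line: 36×R1,200, 22×R1,300, 18×R2,900 (q = 76 of N = 113).
Relative gaps: 0.6471 (×36), 0.6176 (×22), 0.1471 (×18); sum = 39.529412.
The income-gap ratio divides by q (the poor only): 39.529412 / 76 = 0.520.

0.520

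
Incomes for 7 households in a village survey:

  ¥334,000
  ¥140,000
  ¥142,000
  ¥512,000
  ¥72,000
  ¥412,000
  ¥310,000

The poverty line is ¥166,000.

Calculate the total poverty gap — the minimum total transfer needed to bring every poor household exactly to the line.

Below the line: ¥72,000, ¥140,000, ¥142,000 (q = 3 of N = 7).
Individual gaps: 166000−72000 = 94000; 166000−140000 = 26000; 166000−142000 = 24000.
Aggregate gap = ¥144,000.

¥144,000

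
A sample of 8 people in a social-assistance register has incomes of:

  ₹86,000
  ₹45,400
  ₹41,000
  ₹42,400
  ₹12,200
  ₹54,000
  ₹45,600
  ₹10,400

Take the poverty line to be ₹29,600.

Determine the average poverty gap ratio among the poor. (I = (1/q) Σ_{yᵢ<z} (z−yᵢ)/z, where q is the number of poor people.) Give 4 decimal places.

Below z: ₹10,400, ₹12,200 (q = 2 of N = 8).
Relative gaps: 0.6486, 0.5878; sum = 1.236486.
I averages over the q = 2 poor units only: 1.236486 / 2 = 0.6182.

0.6182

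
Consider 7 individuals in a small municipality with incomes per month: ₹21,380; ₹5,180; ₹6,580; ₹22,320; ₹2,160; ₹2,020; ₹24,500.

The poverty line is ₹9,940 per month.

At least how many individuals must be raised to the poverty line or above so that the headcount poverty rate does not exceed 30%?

Currently q = 4 of N = 7 are below the line (H = 0.571).
A headcount ratio of at most 30% allows at most ⌊0.30 × 7⌋ = 2 poor individuals.
So at least 4 − 2 = 2 must be lifted.

2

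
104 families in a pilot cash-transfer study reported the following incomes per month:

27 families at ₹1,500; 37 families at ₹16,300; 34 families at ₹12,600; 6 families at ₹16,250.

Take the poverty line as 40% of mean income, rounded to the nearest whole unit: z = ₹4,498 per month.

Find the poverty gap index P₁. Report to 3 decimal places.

0.173

Below z: 27×₹1,500 (q = 27 of N = 104).
Gap ratios (z−y)/z: (4498−1500)/4498 = 0.6665 (×27).
Sum of shortfalls = 17.995998; P₁ averages over all N: 17.995998 / 104 = 0.173.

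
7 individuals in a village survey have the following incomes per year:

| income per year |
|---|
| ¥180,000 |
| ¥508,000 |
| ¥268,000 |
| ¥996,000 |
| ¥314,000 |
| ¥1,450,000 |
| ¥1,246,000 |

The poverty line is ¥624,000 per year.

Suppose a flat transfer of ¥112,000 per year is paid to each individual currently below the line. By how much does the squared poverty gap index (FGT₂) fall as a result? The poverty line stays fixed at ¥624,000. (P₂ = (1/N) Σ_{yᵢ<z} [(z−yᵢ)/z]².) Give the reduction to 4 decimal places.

Before: below the line — ¥180,000, ¥268,000, ¥314,000, ¥508,000; squared poverty gap index (FGT₂) = 0.159019.
After the ¥112,000 transfer: below the line — ¥292,000, ¥380,000, ¥426,000, ¥620,000; squared poverty gap index (FGT₂) = 0.076672.
Reduction = 0.159019 − 0.076672 = 0.0823.

0.0823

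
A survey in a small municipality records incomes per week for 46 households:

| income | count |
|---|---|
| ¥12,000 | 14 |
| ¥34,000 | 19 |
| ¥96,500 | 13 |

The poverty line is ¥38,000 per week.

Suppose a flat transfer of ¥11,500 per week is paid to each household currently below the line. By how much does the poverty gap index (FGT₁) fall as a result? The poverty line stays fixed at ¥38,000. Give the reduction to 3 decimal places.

Before: below the line — 14×¥12,000, 19×¥34,000; poverty gap index (FGT₁) = 0.25172.
After the ¥11,500 transfer: below the line — 14×¥23,500; poverty gap index (FGT₁) = 0.11613.
Reduction = 0.25172 − 0.11613 = 0.136.

0.136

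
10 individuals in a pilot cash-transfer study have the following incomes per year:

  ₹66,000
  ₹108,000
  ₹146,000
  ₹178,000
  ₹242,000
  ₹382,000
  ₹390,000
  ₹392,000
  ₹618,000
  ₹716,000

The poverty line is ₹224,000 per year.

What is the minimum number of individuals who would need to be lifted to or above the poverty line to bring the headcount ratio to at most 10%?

3

Currently q = 4 of N = 10 are below the line (H = 0.400).
A headcount ratio of at most 10% allows at most ⌊0.10 × 10⌋ = 1 poor individuals.
So at least 4 − 1 = 3 must be lifted.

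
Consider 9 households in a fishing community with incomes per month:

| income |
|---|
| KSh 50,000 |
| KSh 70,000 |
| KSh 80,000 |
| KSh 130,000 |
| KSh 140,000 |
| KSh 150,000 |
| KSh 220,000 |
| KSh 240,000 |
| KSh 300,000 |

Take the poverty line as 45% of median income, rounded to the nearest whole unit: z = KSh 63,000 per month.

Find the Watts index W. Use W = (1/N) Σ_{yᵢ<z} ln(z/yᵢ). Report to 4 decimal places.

Poor units: KSh 50,000 (q = 1 of N = 9).
Log shortfalls: ln(63000/50000) = 0.2311.
W = 0.231112 / 9 = 0.0257.

0.0257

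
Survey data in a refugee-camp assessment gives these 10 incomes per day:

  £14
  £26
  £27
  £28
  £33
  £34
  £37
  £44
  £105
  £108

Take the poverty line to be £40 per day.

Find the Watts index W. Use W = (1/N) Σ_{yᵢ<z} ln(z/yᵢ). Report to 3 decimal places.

Below the line: £14, £26, £27, £28, £33, £34, £37 (q = 7 of N = 10).
Log shortfalls: ln(40/14) = 1.0498; ln(40/26) = 0.4308; ln(40/27) = 0.3930; ln(40/28) = 0.3567; ln(40/33) = 0.1924; ln(40/34) = 0.1625; ln(40/37) = 0.0780.
W = 2.663175 / 10 = 0.266.

0.266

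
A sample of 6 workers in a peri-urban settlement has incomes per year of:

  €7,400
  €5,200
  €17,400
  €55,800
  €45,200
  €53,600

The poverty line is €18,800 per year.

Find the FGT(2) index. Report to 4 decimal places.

Below the line: €5,200, €7,400, €17,400 (q = 3 of N = 6).
Relative gaps: (18800−5200)/18800 = 0.7234; (18800−7400)/18800 = 0.6064; (18800−17400)/18800 = 0.0745.
Squared: 0.5233; 0.3677; 0.0055.
Sum = 0.896560; P₂ = 0.896560 / 6 = 0.1494.

0.1494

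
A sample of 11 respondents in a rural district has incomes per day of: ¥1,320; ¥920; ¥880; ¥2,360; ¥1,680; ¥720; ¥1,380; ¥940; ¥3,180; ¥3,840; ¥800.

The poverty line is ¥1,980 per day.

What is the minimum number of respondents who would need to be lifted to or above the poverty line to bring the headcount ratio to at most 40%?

8 of the 11 respondents are poor, so H = 8/11 = 0.727.
A headcount ratio of at most 40% allows at most ⌊0.40 × 11⌋ = 4 poor respondents.
So at least 8 − 4 = 4 must be lifted.

4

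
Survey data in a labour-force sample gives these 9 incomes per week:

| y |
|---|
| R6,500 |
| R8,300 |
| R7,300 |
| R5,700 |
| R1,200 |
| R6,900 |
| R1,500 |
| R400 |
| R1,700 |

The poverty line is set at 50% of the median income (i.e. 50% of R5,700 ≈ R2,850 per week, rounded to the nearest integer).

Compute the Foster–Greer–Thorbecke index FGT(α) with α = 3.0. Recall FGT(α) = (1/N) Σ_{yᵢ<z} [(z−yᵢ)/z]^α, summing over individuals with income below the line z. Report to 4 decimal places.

Incomes under z: R400, R1,200, R1,500, R1,700 (q = 4 of N = 9).
Gap ratios (z−y)/z: (2850−400)/2850 = 0.8596; (2850−1200)/2850 = 0.5789; (2850−1500)/2850 = 0.4737; (2850−1700)/2850 = 0.4035.
Raised to α = 3.0: 0.63528; 0.19405; 0.10628; 0.06570.
Sum = 1.001312; FGT(3.0) = 1.001312 / 9 = 0.1113.

0.1113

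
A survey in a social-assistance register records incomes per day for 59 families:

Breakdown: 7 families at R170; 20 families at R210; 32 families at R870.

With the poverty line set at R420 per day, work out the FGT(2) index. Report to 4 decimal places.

Incomes under z: 7×R170, 20×R210 (q = 27 of N = 59).
Relative gaps: (420−170)/420 = 0.5952 (×7); (420−210)/420 = 0.5000 (×20).
Squared: 0.3543 (×7); 0.2500 (×20).
Sum = 7.480159; P₂ = 7.480159 / 59 = 0.1268.

0.1268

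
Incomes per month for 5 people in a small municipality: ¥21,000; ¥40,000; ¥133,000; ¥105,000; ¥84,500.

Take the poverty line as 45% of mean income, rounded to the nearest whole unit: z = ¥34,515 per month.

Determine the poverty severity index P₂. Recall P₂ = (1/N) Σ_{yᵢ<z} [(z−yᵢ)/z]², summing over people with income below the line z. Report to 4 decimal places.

Poor units: ¥21,000 (q = 1 of N = 5).
Normalized shortfalls: (34515−21000)/34515 = 0.3916.
Squared: 0.1533.
Sum = 0.153326; P₂ = 0.153326 / 5 = 0.0307.

0.0307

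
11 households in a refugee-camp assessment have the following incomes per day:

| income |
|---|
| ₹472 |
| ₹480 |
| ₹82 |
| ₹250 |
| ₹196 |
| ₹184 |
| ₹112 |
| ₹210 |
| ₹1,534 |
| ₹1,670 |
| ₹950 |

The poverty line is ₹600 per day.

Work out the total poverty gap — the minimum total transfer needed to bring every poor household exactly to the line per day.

Incomes under z: ₹82, ₹112, ₹184, ₹196, ₹210, ₹250, ₹472, ₹480 (q = 8 of N = 11).
Individual gaps: 600−82 = 518; 600−112 = 488; 600−184 = 416; 600−196 = 404; 600−210 = 390; 600−250 = 350; 600−472 = 128; 600−480 = 120.
Aggregate gap = ₹2,814.

₹2,814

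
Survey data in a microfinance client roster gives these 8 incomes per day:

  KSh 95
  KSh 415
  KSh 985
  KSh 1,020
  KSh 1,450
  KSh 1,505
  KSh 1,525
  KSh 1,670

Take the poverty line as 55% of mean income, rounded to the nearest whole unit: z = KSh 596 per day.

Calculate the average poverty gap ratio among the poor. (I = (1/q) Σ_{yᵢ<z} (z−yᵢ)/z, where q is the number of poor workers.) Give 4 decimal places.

0.5721

Below the line: KSh 95, KSh 415 (q = 2 of N = 8).
Shortfall ratios (z−y)/z: 0.8406, 0.3037; sum = 1.144295.
The income-gap ratio divides by q (the poor only): 1.144295 / 2 = 0.5721.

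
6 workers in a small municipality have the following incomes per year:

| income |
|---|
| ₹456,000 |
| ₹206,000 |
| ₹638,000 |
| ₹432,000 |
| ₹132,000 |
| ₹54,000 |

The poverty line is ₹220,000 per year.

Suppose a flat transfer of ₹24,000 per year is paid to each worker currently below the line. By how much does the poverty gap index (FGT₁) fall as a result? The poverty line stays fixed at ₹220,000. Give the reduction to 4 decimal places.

0.0470

Before: below the line — ₹54,000, ₹132,000, ₹206,000; poverty gap index (FGT₁) = 0.203030.
After the ₹24,000 transfer: below the line — ₹78,000, ₹156,000; poverty gap index (FGT₁) = 0.156061.
Reduction = 0.203030 − 0.156061 = 0.0470.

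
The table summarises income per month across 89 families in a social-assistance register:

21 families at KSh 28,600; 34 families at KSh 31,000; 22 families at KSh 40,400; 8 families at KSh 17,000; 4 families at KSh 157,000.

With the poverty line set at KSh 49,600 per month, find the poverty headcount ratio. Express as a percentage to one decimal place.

95.5%

85 of the 89 families have income below KSh 49,600.
H = 85/89 = 95.5%.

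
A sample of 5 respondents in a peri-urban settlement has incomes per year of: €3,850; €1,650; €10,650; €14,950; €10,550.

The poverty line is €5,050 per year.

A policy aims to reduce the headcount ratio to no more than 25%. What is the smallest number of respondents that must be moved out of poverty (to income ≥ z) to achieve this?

1

2 of the 5 respondents are poor, so H = 2/5 = 0.400.
A headcount ratio of at most 25% allows at most ⌊0.25 × 5⌋ = 1 poor respondents.
So at least 2 − 1 = 1 must be lifted.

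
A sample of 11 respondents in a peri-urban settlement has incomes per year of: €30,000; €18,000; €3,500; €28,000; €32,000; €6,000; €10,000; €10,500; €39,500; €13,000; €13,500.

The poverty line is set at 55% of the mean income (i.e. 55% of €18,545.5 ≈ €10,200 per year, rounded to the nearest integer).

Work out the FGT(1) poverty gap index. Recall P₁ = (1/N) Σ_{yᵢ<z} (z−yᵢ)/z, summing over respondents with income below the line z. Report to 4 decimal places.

0.0989

Poor units: €3,500, €6,000, €10,000 (q = 3 of N = 11).
Relative gaps: (10200−3500)/10200 = 0.6569; (10200−6000)/10200 = 0.4118; (10200−10000)/10200 = 0.0196.
Σ = 1.088235. Dividing by the full population N = 11 gives P₁ = 0.0989.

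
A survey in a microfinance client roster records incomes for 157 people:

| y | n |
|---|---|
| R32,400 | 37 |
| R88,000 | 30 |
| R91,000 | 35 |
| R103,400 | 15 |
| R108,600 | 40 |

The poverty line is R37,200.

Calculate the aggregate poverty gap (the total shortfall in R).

Below the line: 37×R32,400 (q = 37 of N = 157).
Individual gaps: 37×(37200−32400) = 177600.
Aggregate gap = R177,600.

R177,600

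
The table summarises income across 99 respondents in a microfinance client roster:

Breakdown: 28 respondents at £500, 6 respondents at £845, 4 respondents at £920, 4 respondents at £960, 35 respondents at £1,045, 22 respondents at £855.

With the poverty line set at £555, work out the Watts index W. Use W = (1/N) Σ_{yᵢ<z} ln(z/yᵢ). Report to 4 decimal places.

Below z: 28×£500 (q = 28 of N = 99).
ln(z/y) terms: ln(555/500) = 0.1044 (×28).
W = 2.922080 / 99 = 0.0295.

0.0295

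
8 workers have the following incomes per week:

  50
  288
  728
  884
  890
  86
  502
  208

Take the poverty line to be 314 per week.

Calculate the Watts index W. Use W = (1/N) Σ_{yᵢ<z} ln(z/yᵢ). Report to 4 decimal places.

0.4538

Below the line: 50, 86, 208, 288 (q = 4 of N = 8).
Log gaps: ln(314/50) = 1.8374; ln(314/86) = 1.2950; ln(314/208) = 0.4119; ln(314/288) = 0.0864.
W = 3.630703 / 8 = 0.4538.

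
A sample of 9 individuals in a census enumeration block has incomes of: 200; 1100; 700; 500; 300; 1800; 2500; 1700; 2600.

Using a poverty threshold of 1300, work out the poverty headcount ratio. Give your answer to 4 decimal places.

0.5556

5 of the 9 individuals have income below 1300.
H = 5/9 = 0.5556.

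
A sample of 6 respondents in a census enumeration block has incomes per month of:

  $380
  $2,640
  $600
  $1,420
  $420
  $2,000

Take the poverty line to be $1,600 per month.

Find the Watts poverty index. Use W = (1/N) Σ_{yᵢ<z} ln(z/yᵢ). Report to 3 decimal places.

Incomes under z: $380, $420, $600, $1,420 (q = 4 of N = 6).
Log gaps: ln(1600/380) = 1.4376; ln(1600/420) = 1.3375; ln(1600/600) = 0.9808; ln(1600/1420) = 0.1193.
W = 3.875268 / 6 = 0.646.

0.646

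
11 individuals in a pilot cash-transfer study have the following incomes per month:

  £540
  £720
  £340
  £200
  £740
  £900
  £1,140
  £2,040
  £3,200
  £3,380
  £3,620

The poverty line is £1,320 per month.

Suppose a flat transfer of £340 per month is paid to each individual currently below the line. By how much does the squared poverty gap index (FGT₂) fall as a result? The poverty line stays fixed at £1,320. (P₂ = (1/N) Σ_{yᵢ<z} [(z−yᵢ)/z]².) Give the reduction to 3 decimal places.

0.124

Before: below the line — £200, £340, £540, £720, £740, £900, £1,140; squared poverty gap index (FGT₂) = 0.19453.
After the £340 transfer: below the line — £540, £680, £880, £1,060, £1,080, £1,240; squared poverty gap index (FGT₂) = 0.07008.
Reduction = 0.19453 − 0.07008 = 0.124.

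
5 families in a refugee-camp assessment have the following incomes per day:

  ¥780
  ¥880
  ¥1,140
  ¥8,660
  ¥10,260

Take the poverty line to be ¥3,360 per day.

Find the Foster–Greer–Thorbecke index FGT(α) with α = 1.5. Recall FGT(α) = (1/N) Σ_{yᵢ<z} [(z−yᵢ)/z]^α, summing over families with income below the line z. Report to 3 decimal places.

0.369

Poor units: ¥780, ¥880, ¥1,140 (q = 3 of N = 5).
Shortfall ratios: (3360−780)/3360 = 0.7679; (3360−880)/3360 = 0.7381; (3360−1140)/3360 = 0.6607.
Raised to α = 1.5: 0.67285; 0.63412; 0.53706.
Sum = 1.844027; FGT(1.5) = 1.844027 / 5 = 0.369.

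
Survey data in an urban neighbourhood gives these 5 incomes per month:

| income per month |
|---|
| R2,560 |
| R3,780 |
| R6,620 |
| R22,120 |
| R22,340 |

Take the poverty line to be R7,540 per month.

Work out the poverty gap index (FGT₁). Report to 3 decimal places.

Incomes under z: R2,560, R3,780, R6,620 (q = 3 of N = 5).
Shortfall ratios: (7540−2560)/7540 = 0.6605; (7540−3780)/7540 = 0.4987; (7540−6620)/7540 = 0.1220.
Sum of shortfalls = 1.281167; P₁ averages over all N: 1.281167 / 5 = 0.256.

0.256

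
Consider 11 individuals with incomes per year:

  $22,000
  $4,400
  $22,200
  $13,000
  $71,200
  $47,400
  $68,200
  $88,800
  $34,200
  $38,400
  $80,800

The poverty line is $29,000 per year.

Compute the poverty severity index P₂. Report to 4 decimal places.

Poor units: $4,400, $13,000, $22,000, $22,200 (q = 4 of N = 11).
Relative gaps: (29000−4400)/29000 = 0.8483; (29000−13000)/29000 = 0.5517; (29000−22000)/29000 = 0.2414; (29000−22200)/29000 = 0.2345.
Squared: 0.7196; 0.3044; 0.0583; 0.0550.
Sum = 1.137218; P₂ = 1.137218 / 11 = 0.1034.

0.1034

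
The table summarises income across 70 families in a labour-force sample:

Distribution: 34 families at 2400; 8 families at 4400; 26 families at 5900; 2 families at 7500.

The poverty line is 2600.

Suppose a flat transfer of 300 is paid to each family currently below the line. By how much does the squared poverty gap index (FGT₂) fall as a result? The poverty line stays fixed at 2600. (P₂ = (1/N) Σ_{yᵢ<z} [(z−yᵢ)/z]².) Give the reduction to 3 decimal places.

Before: below the line — 34×2400; squared poverty gap index (FGT₂) = 0.00287.
After the 300 transfer: below the line — none; squared poverty gap index (FGT₂) = 0.00000.
Reduction = 0.00287 − 0.00000 = 0.003.

0.003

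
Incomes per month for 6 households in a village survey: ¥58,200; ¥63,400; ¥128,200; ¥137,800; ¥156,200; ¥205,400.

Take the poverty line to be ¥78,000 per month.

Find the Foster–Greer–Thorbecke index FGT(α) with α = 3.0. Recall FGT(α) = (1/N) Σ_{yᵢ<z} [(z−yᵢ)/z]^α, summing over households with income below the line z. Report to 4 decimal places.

Below the line: ¥58,200, ¥63,400 (q = 2 of N = 6).
Shortfall ratios: (78000−58200)/78000 = 0.2538; (78000−63400)/78000 = 0.1872.
Raised to α = 3.0: 0.01636; 0.00656.
Sum = 0.022915; FGT(3.0) = 0.022915 / 6 = 0.0038.

0.0038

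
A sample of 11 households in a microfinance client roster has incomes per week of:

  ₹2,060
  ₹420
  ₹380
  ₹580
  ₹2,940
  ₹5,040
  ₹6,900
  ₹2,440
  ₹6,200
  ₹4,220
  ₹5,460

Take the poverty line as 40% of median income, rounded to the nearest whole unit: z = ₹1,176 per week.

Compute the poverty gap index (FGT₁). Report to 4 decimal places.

0.1660

Below z: ₹380, ₹420, ₹580 (q = 3 of N = 11).
Gap ratios (z−y)/z: (1176−380)/1176 = 0.6769; (1176−420)/1176 = 0.6429; (1176−580)/1176 = 0.5068.
Sum of shortfalls = 1.826531; P₁ averages over all N: 1.826531 / 11 = 0.1660.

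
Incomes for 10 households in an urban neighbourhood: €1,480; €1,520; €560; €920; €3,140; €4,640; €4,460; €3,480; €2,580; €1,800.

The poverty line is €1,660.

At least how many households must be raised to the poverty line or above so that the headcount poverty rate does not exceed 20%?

2

4 of the 10 households are poor, so H = 4/10 = 0.400.
A headcount ratio of at most 20% allows at most ⌊0.20 × 10⌋ = 2 poor households.
So at least 4 − 2 = 2 must be lifted.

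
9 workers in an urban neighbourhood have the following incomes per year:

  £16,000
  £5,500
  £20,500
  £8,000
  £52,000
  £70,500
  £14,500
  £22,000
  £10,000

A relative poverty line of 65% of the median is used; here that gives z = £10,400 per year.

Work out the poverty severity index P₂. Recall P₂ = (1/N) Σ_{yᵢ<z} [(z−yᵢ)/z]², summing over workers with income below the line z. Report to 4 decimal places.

Poor units: £5,500, £8,000, £10,000 (q = 3 of N = 9).
Normalized shortfalls: (10400−5500)/10400 = 0.4712; (10400−8000)/10400 = 0.2308; (10400−10000)/10400 = 0.0385.
Squared: 0.2220; 0.0533; 0.0015.
Sum = 0.276720; P₂ = 0.276720 / 9 = 0.0307.

0.0307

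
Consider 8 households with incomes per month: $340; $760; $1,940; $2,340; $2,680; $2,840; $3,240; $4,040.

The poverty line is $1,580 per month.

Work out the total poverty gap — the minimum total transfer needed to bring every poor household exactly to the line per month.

Below the line: $340, $760 (q = 2 of N = 8).
Individual gaps: 1580−340 = 1240; 1580−760 = 820.
Aggregate gap = $2,060.

$2,060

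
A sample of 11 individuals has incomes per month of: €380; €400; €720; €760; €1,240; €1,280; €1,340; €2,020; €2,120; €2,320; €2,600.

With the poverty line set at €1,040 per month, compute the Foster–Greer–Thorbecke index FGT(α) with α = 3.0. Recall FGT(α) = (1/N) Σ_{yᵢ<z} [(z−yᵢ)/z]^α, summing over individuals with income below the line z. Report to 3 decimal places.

Incomes under z: €380, €400, €720, €760 (q = 4 of N = 11).
Shortfall ratios: (1040−380)/1040 = 0.6346; (1040−400)/1040 = 0.6154; (1040−720)/1040 = 0.3077; (1040−760)/1040 = 0.2692.
Raised to α = 3.0: 0.25558; 0.23305; 0.02913; 0.01952.
Sum = 0.537274; FGT(3.0) = 0.537274 / 11 = 0.049.

0.049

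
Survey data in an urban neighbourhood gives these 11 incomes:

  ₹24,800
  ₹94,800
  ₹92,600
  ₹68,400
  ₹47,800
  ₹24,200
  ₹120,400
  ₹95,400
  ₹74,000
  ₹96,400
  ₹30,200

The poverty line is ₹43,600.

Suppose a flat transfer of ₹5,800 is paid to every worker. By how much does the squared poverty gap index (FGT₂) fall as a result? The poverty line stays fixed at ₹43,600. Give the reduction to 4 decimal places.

0.0238

Before: below the line — ₹24,200, ₹24,800, ₹30,200; squared poverty gap index (FGT₂) = 0.043488.
After the ₹5,800 transfer: below the line — ₹30,000, ₹30,600, ₹36,000; squared poverty gap index (FGT₂) = 0.019690.
Reduction = 0.043488 − 0.019690 = 0.0238.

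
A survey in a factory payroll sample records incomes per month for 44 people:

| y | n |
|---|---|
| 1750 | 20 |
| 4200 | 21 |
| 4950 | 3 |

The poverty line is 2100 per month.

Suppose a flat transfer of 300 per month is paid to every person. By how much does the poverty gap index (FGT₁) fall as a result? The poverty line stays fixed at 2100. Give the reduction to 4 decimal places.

0.0649

Before: below the line — 20×1750; poverty gap index (FGT₁) = 0.075758.
After the 300 transfer: below the line — 20×2050; poverty gap index (FGT₁) = 0.010823.
Reduction = 0.075758 − 0.010823 = 0.0649.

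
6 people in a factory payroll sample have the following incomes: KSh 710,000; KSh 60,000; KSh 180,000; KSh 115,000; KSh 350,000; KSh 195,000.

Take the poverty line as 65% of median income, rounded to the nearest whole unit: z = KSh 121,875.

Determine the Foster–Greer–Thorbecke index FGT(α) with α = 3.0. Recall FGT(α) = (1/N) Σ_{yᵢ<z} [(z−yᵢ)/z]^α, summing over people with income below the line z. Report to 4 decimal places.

0.0218

Below z: KSh 60,000, KSh 115,000 (q = 2 of N = 6).
Shortfall ratios: (121875−60000)/121875 = 0.5077; (121875−115000)/121875 = 0.0564.
Raised to α = 3.0: 0.13086; 0.00018.
Sum = 0.131038; FGT(3.0) = 0.131038 / 6 = 0.0218.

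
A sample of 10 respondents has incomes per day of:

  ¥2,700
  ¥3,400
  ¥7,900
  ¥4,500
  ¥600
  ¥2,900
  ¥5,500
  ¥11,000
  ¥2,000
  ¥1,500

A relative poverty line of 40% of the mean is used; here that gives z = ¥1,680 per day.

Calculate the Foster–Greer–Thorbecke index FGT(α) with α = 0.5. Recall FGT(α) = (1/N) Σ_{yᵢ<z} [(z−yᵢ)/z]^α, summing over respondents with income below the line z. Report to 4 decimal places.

0.1129

Below z: ¥600, ¥1,500 (q = 2 of N = 10).
Relative gaps: (1680−600)/1680 = 0.6429; (1680−1500)/1680 = 0.1071.
Raised to α = 0.5: 0.80178; 0.32733.
Sum = 1.129111; FGT(0.5) = 1.129111 / 10 = 0.1129.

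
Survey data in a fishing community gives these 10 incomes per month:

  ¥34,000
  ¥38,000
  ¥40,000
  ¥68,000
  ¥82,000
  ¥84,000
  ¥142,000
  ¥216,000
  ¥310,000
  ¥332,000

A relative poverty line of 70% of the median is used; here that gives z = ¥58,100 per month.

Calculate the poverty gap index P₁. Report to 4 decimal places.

0.1072

Incomes under z: ¥34,000, ¥38,000, ¥40,000 (q = 3 of N = 10).
Normalized shortfalls: (58100−34000)/58100 = 0.4148; (58100−38000)/58100 = 0.3460; (58100−40000)/58100 = 0.3115.
Sum of shortfalls = 1.072289; P₁ averages over all N: 1.072289 / 10 = 0.1072.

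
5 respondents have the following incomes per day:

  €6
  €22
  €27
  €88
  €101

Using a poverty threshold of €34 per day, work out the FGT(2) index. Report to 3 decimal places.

Below z: €6, €22, €27 (q = 3 of N = 5).
Shortfall ratios: (34−6)/34 = 0.8235; (34−22)/34 = 0.3529; (34−27)/34 = 0.2059.
Squared: 0.6782; 0.1246; 0.0424.
Sum = 0.845156; P₂ = 0.845156 / 5 = 0.169.

0.169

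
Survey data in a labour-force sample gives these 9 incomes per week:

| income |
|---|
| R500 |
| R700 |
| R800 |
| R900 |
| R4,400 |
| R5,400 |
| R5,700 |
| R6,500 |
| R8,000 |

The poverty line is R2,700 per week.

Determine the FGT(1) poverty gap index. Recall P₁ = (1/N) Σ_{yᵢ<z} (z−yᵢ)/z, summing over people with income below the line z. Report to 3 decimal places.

0.325

Below z: R500, R700, R800, R900 (q = 4 of N = 9).
Normalized shortfalls: (2700−500)/2700 = 0.8148; (2700−700)/2700 = 0.7407; (2700−800)/2700 = 0.7037; (2700−900)/2700 = 0.6667.
Σ = 2.925926. Dividing by the full population N = 9 gives P₁ = 0.325.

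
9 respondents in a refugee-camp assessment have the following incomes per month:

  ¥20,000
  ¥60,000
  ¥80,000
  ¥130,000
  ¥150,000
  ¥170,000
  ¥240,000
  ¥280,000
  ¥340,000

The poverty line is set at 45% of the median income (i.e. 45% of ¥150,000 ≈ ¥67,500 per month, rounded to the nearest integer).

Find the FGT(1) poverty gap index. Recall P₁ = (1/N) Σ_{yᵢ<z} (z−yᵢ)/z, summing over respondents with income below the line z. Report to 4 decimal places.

0.0905

Below the line: ¥20,000, ¥60,000 (q = 2 of N = 9).
Relative gaps: (67500−20000)/67500 = 0.7037; (67500−60000)/67500 = 0.1111.
Σ = 0.814815. Dividing by the full population N = 9 gives P₁ = 0.0905.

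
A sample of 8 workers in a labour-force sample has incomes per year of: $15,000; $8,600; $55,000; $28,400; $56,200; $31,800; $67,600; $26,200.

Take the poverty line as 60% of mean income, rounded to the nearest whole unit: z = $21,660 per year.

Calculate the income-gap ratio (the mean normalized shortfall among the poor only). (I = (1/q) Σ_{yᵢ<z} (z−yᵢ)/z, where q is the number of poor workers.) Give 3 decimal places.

Below z: $8,600, $15,000 (q = 2 of N = 8).
Relative gaps: 0.6030, 0.3075; sum = 0.910434.
The income-gap ratio divides by q (the poor only): 0.910434 / 2 = 0.455.

0.455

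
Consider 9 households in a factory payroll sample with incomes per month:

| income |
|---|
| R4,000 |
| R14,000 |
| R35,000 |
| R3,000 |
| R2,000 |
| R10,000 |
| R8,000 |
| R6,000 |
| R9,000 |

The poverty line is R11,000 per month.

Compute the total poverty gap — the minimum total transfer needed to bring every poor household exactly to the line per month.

Poor units: R2,000, R3,000, R4,000, R6,000, R8,000, R9,000, R10,000 (q = 7 of N = 9).
Individual gaps: 11000−2000 = 9000; 11000−3000 = 8000; 11000−4000 = 7000; 11000−6000 = 5000; 11000−8000 = 3000; 11000−9000 = 2000; 11000−10000 = 1000.
Aggregate gap = R35,000.

R35,000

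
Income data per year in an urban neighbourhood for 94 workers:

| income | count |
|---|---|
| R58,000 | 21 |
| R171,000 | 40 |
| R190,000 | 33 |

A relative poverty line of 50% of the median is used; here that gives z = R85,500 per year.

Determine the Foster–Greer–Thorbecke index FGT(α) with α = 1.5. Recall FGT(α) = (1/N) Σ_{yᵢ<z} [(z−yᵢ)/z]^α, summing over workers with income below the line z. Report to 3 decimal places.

Poor units: 21×R58,000 (q = 21 of N = 94).
Relative gaps: (85500−58000)/85500 = 0.3216 (×21).
Raised to α = 1.5: 0.18241 (×21).
Sum = 3.830621; FGT(1.5) = 3.830621 / 94 = 0.041.

0.041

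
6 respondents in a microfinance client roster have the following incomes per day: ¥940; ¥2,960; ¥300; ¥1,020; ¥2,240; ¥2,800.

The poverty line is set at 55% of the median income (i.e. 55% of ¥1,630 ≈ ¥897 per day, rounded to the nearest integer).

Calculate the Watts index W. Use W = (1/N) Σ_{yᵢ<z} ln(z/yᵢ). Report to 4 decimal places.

Incomes under z: ¥300 (q = 1 of N = 6).
Log gaps: ln(897/300) = 1.0953.
W = 1.095273 / 6 = 0.1825.

0.1825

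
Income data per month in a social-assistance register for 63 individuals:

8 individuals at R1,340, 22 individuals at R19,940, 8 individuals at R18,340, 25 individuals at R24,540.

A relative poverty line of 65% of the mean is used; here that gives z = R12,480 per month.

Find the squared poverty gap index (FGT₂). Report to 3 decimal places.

0.101

Below the line: 8×R1,340 (q = 8 of N = 63).
Shortfall ratios: (12480−1340)/12480 = 0.8926 (×8).
Squared: 0.7968 (×8).
Sum = 6.374281; P₂ = 6.374281 / 63 = 0.101.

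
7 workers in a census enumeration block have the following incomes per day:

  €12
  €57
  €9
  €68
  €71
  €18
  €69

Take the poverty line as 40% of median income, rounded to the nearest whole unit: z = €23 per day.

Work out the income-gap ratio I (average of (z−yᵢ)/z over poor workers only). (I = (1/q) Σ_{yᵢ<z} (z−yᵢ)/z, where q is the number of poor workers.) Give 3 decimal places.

Poor units: €9, €12, €18 (q = 3 of N = 7).
Relative gaps: 0.6087, 0.4783, 0.2174; sum = 1.304348.
I averages over the q = 3 poor units only: 1.304348 / 3 = 0.435.

0.435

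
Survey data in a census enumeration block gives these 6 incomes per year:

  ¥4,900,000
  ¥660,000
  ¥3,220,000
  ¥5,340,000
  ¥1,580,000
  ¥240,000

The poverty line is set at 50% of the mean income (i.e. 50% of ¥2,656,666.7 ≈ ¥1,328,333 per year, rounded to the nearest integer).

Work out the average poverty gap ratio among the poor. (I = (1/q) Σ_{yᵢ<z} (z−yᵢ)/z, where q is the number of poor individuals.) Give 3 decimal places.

0.661

Poor units: ¥240,000, ¥660,000 (q = 2 of N = 6).
Relative gaps: 0.8193, 0.5031; sum = 1.322459.
The income-gap ratio divides by q (the poor only): 1.322459 / 2 = 0.661.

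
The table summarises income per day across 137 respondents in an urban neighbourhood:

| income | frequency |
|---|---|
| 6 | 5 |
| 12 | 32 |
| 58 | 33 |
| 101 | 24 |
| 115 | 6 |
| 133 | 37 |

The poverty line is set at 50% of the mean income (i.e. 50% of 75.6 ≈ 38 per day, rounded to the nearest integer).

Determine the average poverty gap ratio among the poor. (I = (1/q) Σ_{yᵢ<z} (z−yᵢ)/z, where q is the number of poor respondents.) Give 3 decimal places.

Below the line: 5×6, 32×12 (q = 37 of N = 137).
Relative gaps: 0.8421 (×5), 0.6842 (×32); sum = 26.105263.
I averages over the q = 37 poor units only: 26.105263 / 37 = 0.706.

0.706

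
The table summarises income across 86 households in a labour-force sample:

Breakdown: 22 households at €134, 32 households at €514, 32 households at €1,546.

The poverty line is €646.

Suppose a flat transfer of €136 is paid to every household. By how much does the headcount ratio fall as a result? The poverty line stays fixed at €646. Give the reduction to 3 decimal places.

0.372

Before: below the line — 22×€134, 32×€514; headcount ratio = 0.62791.
After the €136 transfer: below the line — 22×€270; headcount ratio = 0.25581.
Reduction = 0.62791 − 0.25581 = 0.372.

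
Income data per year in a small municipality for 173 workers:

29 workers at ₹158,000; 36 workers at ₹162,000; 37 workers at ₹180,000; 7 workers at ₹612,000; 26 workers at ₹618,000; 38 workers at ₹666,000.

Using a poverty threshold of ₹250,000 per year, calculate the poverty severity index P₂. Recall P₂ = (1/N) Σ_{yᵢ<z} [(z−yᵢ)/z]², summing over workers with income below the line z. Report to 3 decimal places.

Below the line: 29×₹158,000, 36×₹162,000, 37×₹180,000 (q = 102 of N = 173).
Gap ratios (z−y)/z: (250000−158000)/250000 = 0.3680 (×29); (250000−162000)/250000 = 0.3520 (×36); (250000−180000)/250000 = 0.2800 (×37).
Squared: 0.1354 (×29); 0.1239 (×36); 0.0784 (×37).
Sum = 11.288640; P₂ = 11.288640 / 173 = 0.065.

0.065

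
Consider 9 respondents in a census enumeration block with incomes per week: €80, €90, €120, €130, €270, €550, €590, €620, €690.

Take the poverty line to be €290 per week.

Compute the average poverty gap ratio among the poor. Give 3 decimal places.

Incomes under z: €80, €90, €120, €130, €270 (q = 5 of N = 9).
Shortfall ratios (z−y)/z: 0.7241, 0.6897, 0.5862, 0.5517, 0.0690; sum = 2.620690.
I averages over the q = 5 poor units only: 2.620690 / 5 = 0.524.

0.524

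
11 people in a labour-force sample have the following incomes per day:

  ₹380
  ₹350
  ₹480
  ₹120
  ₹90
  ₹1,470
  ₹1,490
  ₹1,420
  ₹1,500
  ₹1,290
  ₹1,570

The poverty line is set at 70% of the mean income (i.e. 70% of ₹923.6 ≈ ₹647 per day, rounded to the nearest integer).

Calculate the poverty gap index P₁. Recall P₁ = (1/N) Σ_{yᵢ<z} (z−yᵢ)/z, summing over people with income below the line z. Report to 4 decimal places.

Below the line: ₹90, ₹120, ₹350, ₹380, ₹480 (q = 5 of N = 11).
Normalized shortfalls: (647−90)/647 = 0.8609; (647−120)/647 = 0.8145; (647−350)/647 = 0.4590; (647−380)/647 = 0.4127; (647−480)/647 = 0.2581.
Sum of shortfalls = 2.805255; P₁ averages over all N: 2.805255 / 11 = 0.2550.

0.2550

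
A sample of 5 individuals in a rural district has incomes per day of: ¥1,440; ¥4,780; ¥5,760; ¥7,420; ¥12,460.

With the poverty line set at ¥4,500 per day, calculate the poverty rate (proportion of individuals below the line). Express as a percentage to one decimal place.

1 of the 5 individuals have income below ¥4,500.
H = 1/5 = 20.0%.

20.0%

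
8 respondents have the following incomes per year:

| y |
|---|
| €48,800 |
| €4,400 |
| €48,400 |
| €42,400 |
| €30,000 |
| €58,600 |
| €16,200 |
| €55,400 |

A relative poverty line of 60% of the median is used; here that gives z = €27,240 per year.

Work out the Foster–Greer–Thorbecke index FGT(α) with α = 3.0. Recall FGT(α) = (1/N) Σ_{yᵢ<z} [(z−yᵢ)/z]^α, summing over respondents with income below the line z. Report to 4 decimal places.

Below z: €4,400, €16,200 (q = 2 of N = 8).
Normalized shortfalls: (27240−4400)/27240 = 0.8385; (27240−16200)/27240 = 0.4053.
Raised to α = 3.0: 0.58948; 0.06657.
Sum = 0.656048; FGT(3.0) = 0.656048 / 8 = 0.0820.

0.0820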